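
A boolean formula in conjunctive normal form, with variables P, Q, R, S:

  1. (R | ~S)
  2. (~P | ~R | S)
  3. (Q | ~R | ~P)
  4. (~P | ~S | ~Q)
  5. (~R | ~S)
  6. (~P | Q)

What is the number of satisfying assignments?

5

Satisfying assignments:
  P=0 Q=0 R=0 S=0
  P=0 Q=0 R=1 S=0
  P=0 Q=1 R=0 S=0
  P=0 Q=1 R=1 S=0
  P=1 Q=1 R=0 S=0
That's 5 in total.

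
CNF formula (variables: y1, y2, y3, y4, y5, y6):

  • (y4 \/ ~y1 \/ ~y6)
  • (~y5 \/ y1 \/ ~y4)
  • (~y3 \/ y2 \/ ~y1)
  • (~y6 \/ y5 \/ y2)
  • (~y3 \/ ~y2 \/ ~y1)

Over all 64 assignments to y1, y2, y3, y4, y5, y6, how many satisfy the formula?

Case analysis on y1 and y2:
  y1=1, y2=1: y5 free; 3 ways for (y3,y4,y6) × 2^1 = 6.
  y1=1, y2=0: 5 of the 16 assignments to (y3,y4,y5,y6) work.
  y1=0, y2=1: y3, y6 free; 3 ways for (y4,y5) × 2^2 = 12.
  y1=0, y2=0: y3 free; 4 ways for (y4,y5,y6) × 2^1 = 8.
Total: 6 + 5 + 12 + 8 = 31.

31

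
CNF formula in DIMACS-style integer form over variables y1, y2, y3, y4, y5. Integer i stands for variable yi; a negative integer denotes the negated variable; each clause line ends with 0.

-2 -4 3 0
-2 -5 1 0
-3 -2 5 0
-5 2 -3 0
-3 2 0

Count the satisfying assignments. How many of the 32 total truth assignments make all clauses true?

13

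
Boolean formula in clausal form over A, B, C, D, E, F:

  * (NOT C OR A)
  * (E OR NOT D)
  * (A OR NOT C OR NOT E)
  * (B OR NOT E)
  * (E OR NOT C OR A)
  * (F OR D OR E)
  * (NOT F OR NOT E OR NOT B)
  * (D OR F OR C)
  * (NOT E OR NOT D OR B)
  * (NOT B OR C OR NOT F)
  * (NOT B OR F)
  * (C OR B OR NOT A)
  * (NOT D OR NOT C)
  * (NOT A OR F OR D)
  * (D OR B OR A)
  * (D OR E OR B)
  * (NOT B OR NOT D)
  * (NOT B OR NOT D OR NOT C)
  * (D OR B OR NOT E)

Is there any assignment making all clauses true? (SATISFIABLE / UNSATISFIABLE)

SATISFIABLE

Try A = True.
Set B = True and propagate.
  then F is forced to True.
  then E is forced to False.
  then D is forced to False.
  then C is forced to True.
So A = T, B = T, C = T, D = F, E = F, F = T is a satisfying assignment.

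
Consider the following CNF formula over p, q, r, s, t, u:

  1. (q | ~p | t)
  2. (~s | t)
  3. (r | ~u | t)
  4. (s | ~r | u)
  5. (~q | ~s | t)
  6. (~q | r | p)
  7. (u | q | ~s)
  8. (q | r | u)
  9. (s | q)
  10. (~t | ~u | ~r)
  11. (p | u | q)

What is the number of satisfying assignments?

11

Split on q, then u.
  q=T, u=T: remaining (p,r,s,t) ∈ {(F,T,F,F); (T,F,F,T); (T,F,T,T); (T,T,F,F)} — 4.
  q=T, u=F: 5 of the 16 assignments to (p,r,s,t) work.
  q=F, u=T: remaining (p,r,s,t) ∈ {(F,F,T,T); (T,F,T,T)} — 2.
  q=F, u=F: a clause becomes empty — 0.
Total: 4 + 5 + 2 + 0 = 11.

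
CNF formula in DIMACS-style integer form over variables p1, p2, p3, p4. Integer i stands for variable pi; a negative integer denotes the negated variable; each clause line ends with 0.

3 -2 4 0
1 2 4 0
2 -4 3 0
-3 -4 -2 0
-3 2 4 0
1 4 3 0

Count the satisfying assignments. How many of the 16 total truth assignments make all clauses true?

7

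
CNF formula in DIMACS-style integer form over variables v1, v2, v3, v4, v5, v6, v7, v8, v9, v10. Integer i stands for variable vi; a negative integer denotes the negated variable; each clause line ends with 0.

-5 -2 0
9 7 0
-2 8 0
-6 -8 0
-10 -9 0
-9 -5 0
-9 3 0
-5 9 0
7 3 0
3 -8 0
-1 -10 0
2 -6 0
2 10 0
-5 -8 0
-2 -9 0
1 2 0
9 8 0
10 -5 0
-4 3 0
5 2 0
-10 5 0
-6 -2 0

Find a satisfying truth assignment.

v3 occurs only positively in the remaining clauses — set v3 = True.
v6 occurs only negated in the remaining clauses — set v6 = False.
Try v1 = False.
  then v2 is forced to True.
  then v5 is forced to False.
  then v8 is forced to True.
  then v9 is forced to False.
  then v7 is forced to True.
  then v10 is forced to False.
v4 is now unconstrained; take v4 = True.
Every clause has at least one true literal under this assignment.

v1=False, v2=True, v3=True, v4=True, v5=False, v6=False, v7=True, v8=True, v9=False, v10=False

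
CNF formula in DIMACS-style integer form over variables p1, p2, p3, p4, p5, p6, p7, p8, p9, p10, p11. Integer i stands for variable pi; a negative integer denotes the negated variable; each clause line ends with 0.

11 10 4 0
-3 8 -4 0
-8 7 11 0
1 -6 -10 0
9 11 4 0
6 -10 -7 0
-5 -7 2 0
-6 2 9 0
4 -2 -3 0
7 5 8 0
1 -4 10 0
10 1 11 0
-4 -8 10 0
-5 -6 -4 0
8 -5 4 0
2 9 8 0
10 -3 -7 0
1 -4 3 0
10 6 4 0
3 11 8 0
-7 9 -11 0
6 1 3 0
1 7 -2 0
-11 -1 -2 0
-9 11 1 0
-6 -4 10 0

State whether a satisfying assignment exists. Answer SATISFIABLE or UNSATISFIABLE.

Branch on p1: take p1 = False.
Branch on p2: take p2 = False.
For the remaining variables, p3 = True, p4 = False, p5 = False, p6 = False, p7 = False, p8 = True, p9 = False, p10 = True, p11 = True works.
So p1=F  p2=F  p3=T  p4=F  p5=F  p6=F  p7=F  p8=T  p9=F  p10=T  p11=T is a satisfying assignment.

SATISFIABLE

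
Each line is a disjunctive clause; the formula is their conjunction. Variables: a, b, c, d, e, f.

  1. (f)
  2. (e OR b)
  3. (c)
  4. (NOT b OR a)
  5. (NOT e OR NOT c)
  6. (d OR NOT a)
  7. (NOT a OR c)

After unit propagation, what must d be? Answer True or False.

Unit clause (f) sets f = True.
(c) stands alone — c = True.
(NOT e OR NOT c): since c = True, the clause reduces to (NOT e). e = False.
From (b OR e) and e = False: b = True.
From (a OR NOT b) and b = True: a = True.
From (NOT a OR d) and a = True: d = True.

True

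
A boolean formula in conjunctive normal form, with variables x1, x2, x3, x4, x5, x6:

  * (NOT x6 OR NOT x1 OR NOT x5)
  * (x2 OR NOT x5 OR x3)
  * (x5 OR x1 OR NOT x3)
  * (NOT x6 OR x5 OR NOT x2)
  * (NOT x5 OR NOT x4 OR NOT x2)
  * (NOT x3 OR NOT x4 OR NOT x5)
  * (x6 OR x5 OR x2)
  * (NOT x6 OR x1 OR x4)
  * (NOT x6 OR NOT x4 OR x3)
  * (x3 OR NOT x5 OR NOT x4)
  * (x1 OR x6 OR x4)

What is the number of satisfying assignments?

Case analysis on x5 and x4:
  x5=1, x4=1: a clause becomes empty — 0.
  x5=1, x4=0: remaining (x1,x2,x3,x6) ∈ {(1,0,1,0); (1,1,0,0); (1,1,1,0)} — 3.
  x5=0, x4=1: remaining (x1,x2,x3,x6) ∈ {(0,1,0,0); (1,0,1,1); (1,1,0,0); (1,1,1,0)} — 4.
  x5=0, x4=0: remaining (x1,x2,x3,x6) ∈ {(1,0,0,1); (1,0,1,1); (1,1,0,0); (1,1,1,0)} — 4.
Total: 0 + 3 + 4 + 4 = 11.

11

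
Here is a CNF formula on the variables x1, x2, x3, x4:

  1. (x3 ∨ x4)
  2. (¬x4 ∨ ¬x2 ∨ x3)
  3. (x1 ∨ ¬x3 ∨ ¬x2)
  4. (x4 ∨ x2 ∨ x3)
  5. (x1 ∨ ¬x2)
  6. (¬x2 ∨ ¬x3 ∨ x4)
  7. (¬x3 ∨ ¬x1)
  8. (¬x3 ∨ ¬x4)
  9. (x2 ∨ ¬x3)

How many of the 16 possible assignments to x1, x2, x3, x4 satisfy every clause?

2

The models are:
  x1=F x2=F x3=F x4=T
  x1=T x2=F x3=F x4=T
That's 2 in total.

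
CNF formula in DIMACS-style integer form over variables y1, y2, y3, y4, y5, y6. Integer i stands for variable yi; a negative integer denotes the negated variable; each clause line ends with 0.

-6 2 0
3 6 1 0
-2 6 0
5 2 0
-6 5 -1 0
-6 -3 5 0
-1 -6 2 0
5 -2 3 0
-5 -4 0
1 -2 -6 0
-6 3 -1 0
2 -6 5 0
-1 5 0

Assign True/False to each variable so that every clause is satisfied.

y1=T, y2=F, y3=T, y4=F, y5=T, y6=F

Check each clause:
  1. (y2 ∨ ¬y6) — ¬y6 is true.
  2. (y3 ∨ y1 ∨ y6) — y1 is true.
  3. (y6 ∨ ¬y2) — ¬y2 is true.
  4. (y2 ∨ y5) — y5 is true.
  5. (¬y6 ∨ ¬y1 ∨ y5) — ¬y6 is true.
  6. (y5 ∨ ¬y6 ∨ ¬y3) — ¬y6 is true.
  7. (¬y6 ∨ ¬y1 ∨ y2) — ¬y6 is true.
  8. (¬y2 ∨ y3 ∨ y5) — y3 is true.
  9. (¬y5 ∨ ¬y4) — ¬y4 is true.
  10. (y1 ∨ ¬y6 ∨ ¬y2) — y1 is true.
  11. (y3 ∨ ¬y6 ∨ ¬y1) — ¬y6 is true.
  12. (y2 ∨ y5 ∨ ¬y6) — ¬y6 is true.
  13. (¬y1 ∨ y5) — y5 is true.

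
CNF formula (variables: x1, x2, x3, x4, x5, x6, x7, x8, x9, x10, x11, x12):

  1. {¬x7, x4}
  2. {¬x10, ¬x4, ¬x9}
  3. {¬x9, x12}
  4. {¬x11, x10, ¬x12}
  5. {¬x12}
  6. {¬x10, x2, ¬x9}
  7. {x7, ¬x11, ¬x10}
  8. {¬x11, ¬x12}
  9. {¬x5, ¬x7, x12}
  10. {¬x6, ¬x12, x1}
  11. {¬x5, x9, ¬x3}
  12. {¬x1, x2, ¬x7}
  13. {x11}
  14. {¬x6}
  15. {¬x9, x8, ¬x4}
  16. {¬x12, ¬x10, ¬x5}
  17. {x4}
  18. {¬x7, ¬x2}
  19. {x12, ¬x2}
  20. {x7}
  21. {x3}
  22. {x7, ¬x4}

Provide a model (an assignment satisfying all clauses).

x1 = F, x2 = F, x3 = T, x4 = T, x5 = F, x6 = F, x7 = T, x8 = T, x9 = F, x10 = T, x11 = T, x12 = F

The clause (¬x12) is unit: x12 must be False.
Unit propagation: (¬x9) forces x9 = False.
The clause (x11) is unit: x11 must be True.
The clause (¬x6) is unit: x6 must be False.
(x4) is a unit clause, so x4 = True.
(¬x2) is a unit clause, so x2 = False.
The clause (x7) is unit: x7 must be True.
The clause (¬x5) is unit: x5 must be False.
(¬x1) is a unit clause, so x1 = False.
(x3) is a unit clause, so x3 = True.
x8, x10 are now unconstrained; take x8 = True, x10 = True.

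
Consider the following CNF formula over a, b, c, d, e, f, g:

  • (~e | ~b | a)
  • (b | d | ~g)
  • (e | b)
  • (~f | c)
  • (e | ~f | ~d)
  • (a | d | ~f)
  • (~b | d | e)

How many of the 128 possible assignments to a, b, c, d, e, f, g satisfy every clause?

Split on b, then d.
  b=T, d=T: g free; 7 ways for (a,c,e,f) × 2^1 = 14.
  b=T, d=F: g free; 3 ways for (a,c,e,f) × 2^1 = 6.
  b=F, d=T: a, g free; 3 ways for (c,e,f) × 2^2 = 12.
  b=F, d=F: 5 of the 32 assignments to (a,c,e,f,g) work.
Total: 14 + 6 + 12 + 5 = 37.

37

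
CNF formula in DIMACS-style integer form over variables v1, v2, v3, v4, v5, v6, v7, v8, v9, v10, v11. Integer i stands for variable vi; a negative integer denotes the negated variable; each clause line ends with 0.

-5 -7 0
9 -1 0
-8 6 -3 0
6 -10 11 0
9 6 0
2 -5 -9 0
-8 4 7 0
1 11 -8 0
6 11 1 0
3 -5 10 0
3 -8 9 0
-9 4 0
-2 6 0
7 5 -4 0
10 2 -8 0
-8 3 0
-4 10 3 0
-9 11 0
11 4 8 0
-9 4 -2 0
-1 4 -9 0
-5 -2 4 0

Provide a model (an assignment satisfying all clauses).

v1 = F, v2 = T, v3 = T, v4 = F, v5 = F, v6 = T, v7 = T, v8 = T, v9 = F, v10 = F, v11 = T

v6 occurs only positively in the remaining clauses — set v6 = True.
Pure literal: v11 appears only positively; assign v11 = True.
Branch on v1: take v1 = False.
Set v2 = True and propagate.
The remaining clauses are satisfied by v3 = True, v4 = False, v5 = False, v7 = True, v8 = True, v9 = False, v10 = False.
Check each clause:
  1. (~v5 | ~v7) — ~v5 is true.
  2. (v9 | ~v1) — ~v1 is true.
  3. (v6 | ~v3 | ~v8) — v6 is true.
  4. (v11 | v6 | ~v10) — v11 is true.
  5. (v6 | v9) — v6 is true.
  6. (~v9 | ~v5 | v2) — v2 is true.
  7. (v7 | ~v8 | v4) — v7 is true.
  8. (v11 | ~v8 | v1) — v11 is true.
  9. (v1 | v6 | v11) — v11 is true.
  10. (v10 | ~v5 | v3) — v3 is true.
  11. (v3 | v9 | ~v8) — v3 is true.
  12. (v4 | ~v9) — ~v9 is true.
  13. (v6 | ~v2) — v6 is true.
  14. (~v4 | v5 | v7) — ~v4 is true.
  15. (v10 | ~v8 | v2) — v2 is true.
  16. (~v8 | v3) — v3 is true.
  17. (~v4 | v10 | v3) — v3 is true.
  18. (v11 | ~v9) — v11 is true.
  19. (v8 | v4 | v11) — v8 is true.
  20. (v4 | ~v2 | ~v9) — ~v9 is true.
  21. (v4 | ~v9 | ~v1) — ~v1 is true.
  22. (~v5 | ~v2 | v4) — ~v5 is true.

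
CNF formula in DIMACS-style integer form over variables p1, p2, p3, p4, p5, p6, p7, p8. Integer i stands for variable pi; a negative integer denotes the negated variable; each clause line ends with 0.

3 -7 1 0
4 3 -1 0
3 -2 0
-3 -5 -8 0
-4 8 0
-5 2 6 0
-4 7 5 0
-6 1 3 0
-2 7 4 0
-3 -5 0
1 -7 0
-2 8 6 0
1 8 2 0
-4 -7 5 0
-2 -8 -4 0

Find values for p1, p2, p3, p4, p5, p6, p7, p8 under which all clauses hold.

p1=1, p2=0, p3=1, p4=0, p5=0, p6=1, p7=1, p8=0

Check each clause:
  1. (p1 || p3 || !p7) — p3 is true.
  2. (!p1 || p4 || p3) — p3 is true.
  3. (p3 || !p2) — p3 is true.
  4. (!p8 || !p5 || !p3) — !p8 is true.
  5. (p8 || !p4) — !p4 is true.
  6. (p6 || p2 || !p5) — !p5 is true.
  7. (p7 || !p4 || p5) — !p4 is true.
  8. (p1 || !p6 || p3) — p1 is true.
  9. (p4 || !p2 || p7) — !p2 is true.
  10. (!p5 || !p3) — !p5 is true.
  11. (!p7 || p1) — p1 is true.
  12. (!p2 || p8 || p6) — !p2 is true.
  13. (p8 || p2 || p1) — p1 is true.
  14. (!p7 || !p4 || p5) — !p4 is true.
  15. (!p8 || !p2 || !p4) — !p8 is true.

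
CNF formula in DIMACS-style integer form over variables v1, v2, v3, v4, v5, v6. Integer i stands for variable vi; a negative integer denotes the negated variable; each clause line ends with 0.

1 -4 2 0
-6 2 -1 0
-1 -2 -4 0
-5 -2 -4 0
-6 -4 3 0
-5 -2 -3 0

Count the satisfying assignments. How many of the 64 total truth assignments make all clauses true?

31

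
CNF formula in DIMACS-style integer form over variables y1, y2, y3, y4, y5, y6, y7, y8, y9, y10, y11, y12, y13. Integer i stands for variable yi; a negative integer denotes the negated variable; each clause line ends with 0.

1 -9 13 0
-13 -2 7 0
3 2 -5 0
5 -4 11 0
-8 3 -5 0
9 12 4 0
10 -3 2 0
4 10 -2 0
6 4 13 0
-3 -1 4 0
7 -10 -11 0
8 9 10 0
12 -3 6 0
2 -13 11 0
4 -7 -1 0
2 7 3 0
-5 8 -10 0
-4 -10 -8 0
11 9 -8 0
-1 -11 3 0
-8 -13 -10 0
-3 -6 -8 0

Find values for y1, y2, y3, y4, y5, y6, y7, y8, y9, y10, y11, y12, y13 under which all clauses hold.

y12 occurs only positively in the remaining clauses — set y12 = True.
Set y1 = True and propagate.
Try y2 = True.
Set y3 = True and propagate.
  then y4 is forced to True.
The remaining clauses are satisfied by y5 = False, y6 = False, y7 = True, y8 = False, y9 = True, y10 = False, y11 = True, y13 = False.

y1=1, y2=1, y3=1, y4=1, y5=0, y6=0, y7=1, y8=0, y9=1, y10=0, y11=1, y12=1, y13=0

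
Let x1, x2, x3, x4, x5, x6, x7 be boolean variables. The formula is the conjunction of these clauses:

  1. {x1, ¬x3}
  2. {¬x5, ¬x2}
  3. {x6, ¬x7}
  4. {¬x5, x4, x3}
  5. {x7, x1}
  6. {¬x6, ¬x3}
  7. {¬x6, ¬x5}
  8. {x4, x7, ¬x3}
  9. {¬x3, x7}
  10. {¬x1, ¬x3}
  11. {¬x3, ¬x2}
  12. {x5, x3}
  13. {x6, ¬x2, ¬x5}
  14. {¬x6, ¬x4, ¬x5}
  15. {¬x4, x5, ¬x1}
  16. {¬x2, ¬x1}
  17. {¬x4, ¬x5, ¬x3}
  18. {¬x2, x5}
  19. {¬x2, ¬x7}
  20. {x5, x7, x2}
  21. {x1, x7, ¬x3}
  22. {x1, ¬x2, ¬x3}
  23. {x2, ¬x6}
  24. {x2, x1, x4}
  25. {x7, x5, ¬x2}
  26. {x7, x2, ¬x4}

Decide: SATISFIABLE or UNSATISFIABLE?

UNSATISFIABLE

x2 = True:
  propagation gives x5=False; an empty clause results — contradiction.
x2 = False:
  propagation gives x6=False, x7=False, x1=True, x3=False; an empty clause results — contradiction.
Every branch closes, so no satisfying assignment exists.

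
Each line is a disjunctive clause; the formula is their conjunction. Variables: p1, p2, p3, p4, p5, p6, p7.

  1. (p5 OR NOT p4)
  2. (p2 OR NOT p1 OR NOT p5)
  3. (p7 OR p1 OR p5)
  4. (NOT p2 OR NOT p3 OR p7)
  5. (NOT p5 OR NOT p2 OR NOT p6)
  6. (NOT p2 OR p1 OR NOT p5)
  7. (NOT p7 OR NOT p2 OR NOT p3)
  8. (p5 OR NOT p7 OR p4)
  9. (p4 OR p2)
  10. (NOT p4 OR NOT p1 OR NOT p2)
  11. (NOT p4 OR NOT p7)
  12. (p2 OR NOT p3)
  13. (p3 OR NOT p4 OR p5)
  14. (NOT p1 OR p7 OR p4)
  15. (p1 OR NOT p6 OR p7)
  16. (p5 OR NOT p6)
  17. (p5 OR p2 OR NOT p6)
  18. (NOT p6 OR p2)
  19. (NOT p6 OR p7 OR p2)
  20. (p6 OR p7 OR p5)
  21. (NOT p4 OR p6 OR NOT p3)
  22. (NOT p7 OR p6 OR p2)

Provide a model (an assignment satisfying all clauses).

Try p1 = True.
For the remaining variables, p2 = True, p3 = False, p4 = False, p5 = True, p6 = False, p7 = True works.
Every clause has at least one true literal under this assignment.

p1=True  p2=True  p3=False  p4=False  p5=True  p6=False  p7=True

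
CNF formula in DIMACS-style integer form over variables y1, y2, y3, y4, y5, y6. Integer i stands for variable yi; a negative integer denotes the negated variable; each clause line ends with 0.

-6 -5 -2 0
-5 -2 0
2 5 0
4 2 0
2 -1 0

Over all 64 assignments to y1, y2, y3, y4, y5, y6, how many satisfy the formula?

Split on y2, then y5.
  y2=T, y5=T: a clause becomes empty — 0.
  y2=T, y5=F: y1, y3, y4, y6 free → 2^4 = 16.
  y2=F, y5=T: remaining (y1,y3,y4,y6) ∈ {(F,F,T,F); (F,F,T,T); (F,T,T,F); (F,T,T,T)} — 4.
  y2=F, y5=F: a clause becomes empty — 0.
Total: 0 + 16 + 4 + 0 = 20.

20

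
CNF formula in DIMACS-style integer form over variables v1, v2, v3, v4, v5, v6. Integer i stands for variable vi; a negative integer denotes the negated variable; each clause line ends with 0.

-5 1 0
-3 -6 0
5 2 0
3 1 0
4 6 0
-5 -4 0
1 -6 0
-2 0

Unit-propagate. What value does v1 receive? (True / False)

(!v2) is a unit clause: v2 = False.
(v2 || v5) with v2 = False leaves only v5, so v5 = True.
From (v1 || !v5) and v5 = True: v1 = True.

True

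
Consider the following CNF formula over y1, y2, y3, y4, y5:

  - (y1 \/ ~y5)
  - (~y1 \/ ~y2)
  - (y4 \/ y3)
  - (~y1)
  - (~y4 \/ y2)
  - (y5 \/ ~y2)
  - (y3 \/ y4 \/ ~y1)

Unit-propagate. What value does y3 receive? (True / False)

True

(~y1) stands alone — y1 = False.
(y1 \/ ~y5) with y1 = False leaves only ~y5, so y5 = False.
(y5 \/ ~y2) with y5 = False leaves only ~y2, so y2 = False.
(~y4 \/ y2): since y2 = False, the clause reduces to (~y4). y4 = False.
(y4 \/ y3): since y4 = False, the clause reduces to (y3). y3 = True.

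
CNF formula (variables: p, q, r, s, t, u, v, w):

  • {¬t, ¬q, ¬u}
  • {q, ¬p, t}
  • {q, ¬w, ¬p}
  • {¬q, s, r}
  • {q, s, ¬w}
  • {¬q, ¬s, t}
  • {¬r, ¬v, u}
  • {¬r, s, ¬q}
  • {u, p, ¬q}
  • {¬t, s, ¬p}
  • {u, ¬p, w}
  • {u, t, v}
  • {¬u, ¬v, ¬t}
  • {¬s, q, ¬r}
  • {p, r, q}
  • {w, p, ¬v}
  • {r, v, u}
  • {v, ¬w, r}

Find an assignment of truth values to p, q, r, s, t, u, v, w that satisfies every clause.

p=F, q=F, r=T, s=F, t=T, u=F, v=F, w=F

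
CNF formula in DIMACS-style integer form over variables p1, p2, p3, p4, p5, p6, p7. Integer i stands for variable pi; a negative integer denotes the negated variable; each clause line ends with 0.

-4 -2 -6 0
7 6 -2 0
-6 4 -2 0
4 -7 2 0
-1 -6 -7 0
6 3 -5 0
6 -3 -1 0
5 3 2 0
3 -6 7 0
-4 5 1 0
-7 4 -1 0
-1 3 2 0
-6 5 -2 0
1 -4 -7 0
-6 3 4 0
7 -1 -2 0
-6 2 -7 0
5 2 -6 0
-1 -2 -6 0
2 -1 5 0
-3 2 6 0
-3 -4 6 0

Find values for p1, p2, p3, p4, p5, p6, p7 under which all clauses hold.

p1 = F, p2 = F, p3 = T, p4 = F, p5 = T, p6 = T, p7 = F

Branch on p1: take p1 = False.
Try p2 = False.
Branch on p3: take p3 = True.
  then p6 is forced to True.
  then p7 is forced to False.
  then p5 is forced to True.
p4 is now unconstrained; take p4 = False.
Check each clause:
  1. (~p6 | ~p4 | ~p2) — ~p4 is true.
  2. (~p2 | p7 | p6) — ~p2 is true.
  3. (p4 | ~p2 | ~p6) — ~p2 is true.
  4. (p2 | ~p7 | p4) — ~p7 is true.
  5. (~p1 | ~p6 | ~p7) — ~p7 is true.
  6. (~p5 | p6 | p3) — p3 is true.
  7. (p6 | ~p3 | ~p1) — p6 is true.
  8. (p5 | p2 | p3) — p3 is true.
  9. (~p6 | p7 | p3) — p3 is true.
  10. (p1 | p5 | ~p4) — ~p4 is true.
  11. (~p7 | p4 | ~p1) — ~p7 is true.
  12. (p3 | p2 | ~p1) — p3 is true.
  13. (~p2 | ~p6 | p5) — p5 is true.
  14. (~p4 | p1 | ~p7) — ~p4 is true.
  15. (~p6 | p3 | p4) — p3 is true.
  16. (~p2 | p7 | ~p1) — ~p2 is true.
  17. (p2 | ~p7 | ~p6) — ~p7 is true.
  18. (p2 | ~p6 | p5) — p5 is true.
  19. (~p2 | ~p1 | ~p6) — ~p1 is true.
  20. (~p1 | p2 | p5) — p5 is true.
  21. (p6 | ~p3 | p2) — p6 is true.
  22. (~p3 | p6 | ~p4) — ~p4 is true.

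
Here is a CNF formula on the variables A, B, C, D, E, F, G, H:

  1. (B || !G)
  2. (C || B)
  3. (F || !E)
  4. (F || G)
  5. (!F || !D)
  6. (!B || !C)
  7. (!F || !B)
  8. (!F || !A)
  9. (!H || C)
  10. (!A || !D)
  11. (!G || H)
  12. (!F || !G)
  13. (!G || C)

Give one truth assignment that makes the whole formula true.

A = False  B = False  C = True  D = False  E = False  F = True  G = False  H = False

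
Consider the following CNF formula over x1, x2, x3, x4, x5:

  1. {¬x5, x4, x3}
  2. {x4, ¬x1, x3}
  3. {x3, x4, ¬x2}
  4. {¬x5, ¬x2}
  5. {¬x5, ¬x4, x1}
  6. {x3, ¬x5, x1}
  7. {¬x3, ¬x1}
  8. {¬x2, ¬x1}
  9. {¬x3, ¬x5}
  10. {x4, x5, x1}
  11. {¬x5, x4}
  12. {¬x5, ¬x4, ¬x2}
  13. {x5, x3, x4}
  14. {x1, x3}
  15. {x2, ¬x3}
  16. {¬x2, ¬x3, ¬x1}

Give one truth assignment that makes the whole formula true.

Try x1 = False.
  then x3 is forced to True.
  then x5 is forced to False.
  then x4 is forced to True.
  then x2 is forced to True.

x1 = F, x2 = T, x3 = T, x4 = T, x5 = F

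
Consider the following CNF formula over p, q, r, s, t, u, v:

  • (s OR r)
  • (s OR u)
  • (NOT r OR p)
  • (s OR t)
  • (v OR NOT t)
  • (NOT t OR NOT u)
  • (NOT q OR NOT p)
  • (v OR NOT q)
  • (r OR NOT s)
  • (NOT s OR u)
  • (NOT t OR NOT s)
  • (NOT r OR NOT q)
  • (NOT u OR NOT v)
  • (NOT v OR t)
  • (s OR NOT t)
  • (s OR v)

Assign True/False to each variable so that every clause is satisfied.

p=True  q=False  r=True  s=True  t=False  u=True  v=False

q occurs only negated in the remaining clauses — set q = False.
Branch on p: take p = True.
For the remaining variables, r = True, s = True, t = False, u = True, v = False works.
Every clause has at least one true literal under this assignment.
Check each clause:
  1. (r OR s) — r is true.
  2. (u OR s) — s is true.
  3. (NOT r OR p) — p is true.
  4. (t OR s) — s is true.
  5. (NOT t OR v) — NOT t is true.
  6. (NOT u OR NOT t) — NOT t is true.
  7. (NOT q OR NOT p) — NOT q is true.
  8. (NOT q OR v) — NOT q is true.
  9. (NOT s OR r) — r is true.
  10. (u OR NOT s) — u is true.
  11. (NOT s OR NOT t) — NOT t is true.
  12. (NOT r OR NOT q) — NOT q is true.
  13. (NOT v OR NOT u) — NOT v is true.
  14. (t OR NOT v) — NOT v is true.
  15. (s OR NOT t) — NOT t is true.
  16. (v OR s) — s is true.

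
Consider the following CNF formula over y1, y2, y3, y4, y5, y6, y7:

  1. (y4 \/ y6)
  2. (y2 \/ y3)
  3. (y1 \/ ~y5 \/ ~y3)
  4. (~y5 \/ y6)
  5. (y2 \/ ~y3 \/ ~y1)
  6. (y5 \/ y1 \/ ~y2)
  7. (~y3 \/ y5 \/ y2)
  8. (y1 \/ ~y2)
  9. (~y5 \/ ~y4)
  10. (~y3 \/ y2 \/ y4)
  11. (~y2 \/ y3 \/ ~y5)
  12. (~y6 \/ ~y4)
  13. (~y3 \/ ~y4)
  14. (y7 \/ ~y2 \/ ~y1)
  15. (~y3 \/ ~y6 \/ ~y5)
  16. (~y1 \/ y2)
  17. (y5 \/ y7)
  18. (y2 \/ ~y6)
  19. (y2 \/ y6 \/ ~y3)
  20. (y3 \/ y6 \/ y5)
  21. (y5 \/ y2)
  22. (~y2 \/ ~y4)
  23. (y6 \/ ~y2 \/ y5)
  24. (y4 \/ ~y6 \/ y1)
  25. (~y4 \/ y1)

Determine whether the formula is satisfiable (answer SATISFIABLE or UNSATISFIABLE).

SATISFIABLE

Pure literal: y7 appears only positively; assign y7 = True.
Try y1 = True.
  then y2 is forced to True.
  then y4 is forced to False.
  then y6 is forced to True.
Branch on y3: take y3 = True.
  then y5 is forced to False.
Every clause has at least one true literal under this assignment.
So y1=True  y2=True  y3=True  y4=False  y5=False  y6=True  y7=True is a satisfying assignment.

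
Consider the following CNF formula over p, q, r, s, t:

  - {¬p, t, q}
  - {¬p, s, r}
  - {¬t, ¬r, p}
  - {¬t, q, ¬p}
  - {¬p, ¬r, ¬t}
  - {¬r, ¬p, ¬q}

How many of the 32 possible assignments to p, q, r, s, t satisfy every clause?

14

Case analysis on p and r:
  p=1, r=1: a clause becomes empty — 0.
  p=1, r=0: remaining (q,s,t) ∈ {(1,1,0); (1,1,1)} — 2.
  p=0, r=1: remaining (q,s,t) ∈ {(0,0,0); (0,1,0); (1,0,0); (1,1,0)} — 4.
  p=0, r=0: q, s, t free → 2^3 = 8.
Total: 0 + 2 + 4 + 8 = 14.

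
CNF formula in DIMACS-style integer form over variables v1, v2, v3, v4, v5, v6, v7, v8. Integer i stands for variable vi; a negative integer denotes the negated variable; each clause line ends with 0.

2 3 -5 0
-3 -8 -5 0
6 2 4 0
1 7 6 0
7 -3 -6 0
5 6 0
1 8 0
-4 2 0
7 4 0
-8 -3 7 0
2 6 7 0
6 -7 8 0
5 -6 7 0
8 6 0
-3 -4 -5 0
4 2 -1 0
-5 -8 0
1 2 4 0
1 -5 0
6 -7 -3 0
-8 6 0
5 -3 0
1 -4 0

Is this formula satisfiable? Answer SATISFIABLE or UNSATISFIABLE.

v2 occurs only positively in the remaining clauses — set v2 = True.
Try v1 = True.
Try v3 = False.
The remaining clauses are satisfied by v4 = True, v5 = False, v6 = True, v7 = True, v8 = False.
So v1 = True, v2 = True, v3 = False, v4 = True, v5 = False, v6 = True, v7 = True, v8 = False is a satisfying assignment.

SATISFIABLE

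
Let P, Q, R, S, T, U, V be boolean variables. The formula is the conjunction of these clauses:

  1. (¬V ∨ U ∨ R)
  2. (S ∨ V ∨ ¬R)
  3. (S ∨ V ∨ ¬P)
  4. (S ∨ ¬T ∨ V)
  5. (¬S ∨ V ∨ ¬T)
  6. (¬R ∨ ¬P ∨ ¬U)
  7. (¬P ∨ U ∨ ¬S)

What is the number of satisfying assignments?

50

Split on S, then V.
  S=1, V=1: Q, T free; 4 ways for (P,R,U) × 2^2 = 16.
  S=1, V=0: Q free; 5 ways for (P,R,T,U) × 2^1 = 10.
  S=0, V=1: Q, T free; 5 ways for (P,R,U) × 2^2 = 20.
  S=0, V=0: remaining (P,Q,R,T,U) ∈ {(0,0,0,0,0); (0,0,0,0,1); (0,1,0,0,0); (0,1,0,0,1)} — 4.
Total: 16 + 10 + 20 + 4 = 50.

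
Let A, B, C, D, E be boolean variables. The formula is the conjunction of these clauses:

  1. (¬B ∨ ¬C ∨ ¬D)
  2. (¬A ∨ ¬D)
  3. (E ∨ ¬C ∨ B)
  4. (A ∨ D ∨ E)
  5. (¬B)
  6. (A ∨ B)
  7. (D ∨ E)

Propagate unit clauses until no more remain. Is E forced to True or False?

True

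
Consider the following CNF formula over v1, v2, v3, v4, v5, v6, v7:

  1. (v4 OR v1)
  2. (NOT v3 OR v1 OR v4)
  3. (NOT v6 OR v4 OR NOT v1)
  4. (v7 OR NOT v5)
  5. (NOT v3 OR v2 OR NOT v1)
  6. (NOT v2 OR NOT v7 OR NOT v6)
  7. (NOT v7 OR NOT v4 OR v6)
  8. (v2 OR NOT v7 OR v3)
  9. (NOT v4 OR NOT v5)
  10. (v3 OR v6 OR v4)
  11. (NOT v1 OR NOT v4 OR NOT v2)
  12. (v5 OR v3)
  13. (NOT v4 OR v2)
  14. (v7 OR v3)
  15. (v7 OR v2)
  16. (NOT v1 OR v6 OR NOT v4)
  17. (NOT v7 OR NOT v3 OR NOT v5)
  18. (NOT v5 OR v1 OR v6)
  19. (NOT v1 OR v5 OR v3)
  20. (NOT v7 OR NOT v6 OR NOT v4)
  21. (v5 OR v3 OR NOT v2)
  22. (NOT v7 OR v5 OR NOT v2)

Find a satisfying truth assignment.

v1 = F, v2 = T, v3 = T, v4 = T, v5 = F, v6 = F, v7 = F

Check each clause:
  1. (v4 OR v1) — v4 is true.
  2. (v4 OR NOT v3 OR v1) — v4 is true.
  3. (v4 OR NOT v1 OR NOT v6) — NOT v6 is true.
  4. (NOT v5 OR v7) — NOT v5 is true.
  5. (NOT v3 OR NOT v1 OR v2) — v2 is true.
  6. (NOT v6 OR NOT v2 OR NOT v7) — NOT v7 is true.
  7. (NOT v4 OR NOT v7 OR v6) — NOT v7 is true.
  8. (v2 OR v3 OR NOT v7) — NOT v7 is true.
  9. (NOT v5 OR NOT v4) — NOT v5 is true.
  10. (v6 OR v4 OR v3) — v3 is true.
  11. (NOT v1 OR NOT v4 OR NOT v2) — NOT v1 is true.
  12. (v3 OR v5) — v3 is true.
  13. (NOT v4 OR v2) — v2 is true.
  14. (v7 OR v3) — v3 is true.
  15. (v2 OR v7) — v2 is true.
  16. (NOT v1 OR NOT v4 OR v6) — NOT v1 is true.
  17. (NOT v5 OR NOT v7 OR NOT v3) — NOT v7 is true.
  18. (v1 OR v6 OR NOT v5) — NOT v5 is true.
  19. (v5 OR v3 OR NOT v1) — v3 is true.
  20. (NOT v4 OR NOT v7 OR NOT v6) — NOT v7 is true.
  21. (v5 OR v3 OR NOT v2) — v3 is true.
  22. (v5 OR NOT v2 OR NOT v7) — NOT v7 is true.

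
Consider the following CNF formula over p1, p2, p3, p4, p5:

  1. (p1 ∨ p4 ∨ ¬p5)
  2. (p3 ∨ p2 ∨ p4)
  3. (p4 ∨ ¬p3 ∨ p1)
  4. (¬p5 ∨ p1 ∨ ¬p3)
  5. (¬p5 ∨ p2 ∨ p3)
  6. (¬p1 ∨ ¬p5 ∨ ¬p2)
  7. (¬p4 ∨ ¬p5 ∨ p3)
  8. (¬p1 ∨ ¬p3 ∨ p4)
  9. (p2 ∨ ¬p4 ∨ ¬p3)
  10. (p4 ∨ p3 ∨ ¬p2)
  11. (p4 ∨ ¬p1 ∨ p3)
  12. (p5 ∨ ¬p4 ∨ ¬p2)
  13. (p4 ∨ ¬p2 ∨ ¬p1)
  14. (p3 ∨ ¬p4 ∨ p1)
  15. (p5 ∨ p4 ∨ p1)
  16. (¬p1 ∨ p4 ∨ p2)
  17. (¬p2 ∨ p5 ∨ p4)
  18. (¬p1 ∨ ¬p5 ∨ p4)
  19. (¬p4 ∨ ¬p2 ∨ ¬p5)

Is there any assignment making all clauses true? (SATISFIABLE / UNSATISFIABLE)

SATISFIABLE

Branch on p1: take p1 = True.
The remaining clauses are satisfied by p2 = False, p3 = False, p4 = True, p5 = False.
So p1=1, p2=0, p3=0, p4=1, p5=0 is a satisfying assignment.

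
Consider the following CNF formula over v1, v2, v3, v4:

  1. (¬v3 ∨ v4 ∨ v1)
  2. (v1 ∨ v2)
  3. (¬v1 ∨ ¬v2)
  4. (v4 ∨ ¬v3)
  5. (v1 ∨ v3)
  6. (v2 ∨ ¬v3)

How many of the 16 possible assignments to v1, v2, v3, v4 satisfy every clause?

3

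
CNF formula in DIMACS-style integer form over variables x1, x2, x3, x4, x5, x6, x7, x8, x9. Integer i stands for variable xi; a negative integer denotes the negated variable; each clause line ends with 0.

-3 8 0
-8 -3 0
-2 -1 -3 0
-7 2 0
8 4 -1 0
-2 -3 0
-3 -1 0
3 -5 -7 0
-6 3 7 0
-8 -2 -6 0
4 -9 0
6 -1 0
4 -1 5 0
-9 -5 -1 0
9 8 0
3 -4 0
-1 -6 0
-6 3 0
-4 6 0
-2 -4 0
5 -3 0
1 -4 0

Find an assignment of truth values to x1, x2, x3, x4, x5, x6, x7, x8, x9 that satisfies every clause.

x1=False, x2=False, x3=False, x4=False, x5=True, x6=False, x7=False, x8=True, x9=False

Try x1 = False.
  then x4 is forced to False.
  then x9 is forced to False.
  then x8 is forced to True.
  then x3 is forced to False.
  then x6 is forced to False.
Branch on x2: take x2 = False.
  then x7 is forced to False.
x5 is now unconstrained; take x5 = True.
Check each clause:
  1. (x8 | ~x3) — x8 is true.
  2. (~x3 | ~x8) — ~x3 is true.
  3. (~x2 | ~x3 | ~x1) — ~x3 is true.
  4. (x2 | ~x7) — ~x7 is true.
  5. (x8 | ~x1 | x4) — x8 is true.
  6. (~x3 | ~x2) — ~x3 is true.
  7. (~x3 | ~x1) — ~x3 is true.
  8. (x3 | ~x7 | ~x5) — ~x7 is true.
  9. (~x6 | x7 | x3) — ~x6 is true.
  10. (~x2 | ~x8 | ~x6) — ~x6 is true.
  11. (~x9 | x4) — ~x9 is true.
  12. (~x1 | x6) — ~x1 is true.
  13. (x4 | ~x1 | x5) — x5 is true.
  14. (~x5 | ~x1 | ~x9) — ~x1 is true.
  15. (x9 | x8) — x8 is true.
  16. (~x4 | x3) — ~x4 is true.
  17. (~x6 | ~x1) — ~x6 is true.
  18. (~x6 | x3) — ~x6 is true.
  19. (x6 | ~x4) — ~x4 is true.
  20. (~x4 | ~x2) — ~x4 is true.
  21. (x5 | ~x3) — ~x3 is true.
  22. (~x4 | x1) — ~x4 is true.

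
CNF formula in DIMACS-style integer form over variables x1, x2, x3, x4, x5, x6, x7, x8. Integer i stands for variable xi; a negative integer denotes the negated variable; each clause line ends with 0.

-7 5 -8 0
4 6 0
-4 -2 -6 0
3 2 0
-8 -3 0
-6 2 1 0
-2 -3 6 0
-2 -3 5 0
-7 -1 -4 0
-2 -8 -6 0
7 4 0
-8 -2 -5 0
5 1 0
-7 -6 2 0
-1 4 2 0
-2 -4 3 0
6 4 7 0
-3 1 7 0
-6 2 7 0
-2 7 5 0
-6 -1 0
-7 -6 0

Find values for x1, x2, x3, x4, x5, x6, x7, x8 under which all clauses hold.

x1 = T, x2 = F, x3 = T, x4 = T, x5 = T, x6 = F, x7 = F, x8 = F

Pure literal: x8 appears only negated; assign x8 = False.
Try x1 = True.
  then x6 is forced to False.
  then x4 is forced to True.
  then x7 is forced to False.
Branch on x2: take x2 = False.
  then x3 is forced to True.
x5 is now unconstrained; take x5 = True.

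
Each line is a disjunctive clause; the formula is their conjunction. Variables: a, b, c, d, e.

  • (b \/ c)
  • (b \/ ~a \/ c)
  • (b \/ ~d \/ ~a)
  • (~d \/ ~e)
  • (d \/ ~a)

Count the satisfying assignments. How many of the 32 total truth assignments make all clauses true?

11

Split on a, then b.
  a=T, b=T: remaining (c,d,e) ∈ {(F,T,F); (T,T,F)} — 2.
  a=T, b=F: a clause becomes empty — 0.
  a=F, b=T: c free; 3 ways for (d,e) × 2^1 = 6.
  a=F, b=F: remaining (c,d,e) ∈ {(T,F,F); (T,F,T); (T,T,F)} — 3.
Total: 2 + 0 + 6 + 3 = 11.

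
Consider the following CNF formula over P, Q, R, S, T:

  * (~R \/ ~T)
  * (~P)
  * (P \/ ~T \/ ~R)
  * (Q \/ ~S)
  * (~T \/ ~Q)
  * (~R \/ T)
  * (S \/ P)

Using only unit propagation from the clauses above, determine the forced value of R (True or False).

False

(~P) stands alone — P = False.
In (P \/ S), P is now false; S must hold, so S = True.
From (Q \/ ~S) and S = True: Q = True.
From (~T \/ ~Q) and Q = True: T = False.
In (T \/ ~R), T is now false; ~R must hold, so R = False.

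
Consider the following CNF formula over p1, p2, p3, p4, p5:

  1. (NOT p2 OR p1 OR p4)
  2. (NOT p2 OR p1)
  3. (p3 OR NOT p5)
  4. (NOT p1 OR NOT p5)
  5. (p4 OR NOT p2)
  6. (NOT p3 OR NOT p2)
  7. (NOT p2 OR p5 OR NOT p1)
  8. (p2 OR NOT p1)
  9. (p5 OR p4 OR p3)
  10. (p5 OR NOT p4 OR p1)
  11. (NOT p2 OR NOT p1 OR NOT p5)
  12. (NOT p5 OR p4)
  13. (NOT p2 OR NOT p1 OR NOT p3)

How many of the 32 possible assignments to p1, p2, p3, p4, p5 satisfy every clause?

2

The models are:
  p1=0 p2=0 p3=1 p4=0 p5=0
  p1=0 p2=0 p3=1 p4=1 p5=1
Count: 2.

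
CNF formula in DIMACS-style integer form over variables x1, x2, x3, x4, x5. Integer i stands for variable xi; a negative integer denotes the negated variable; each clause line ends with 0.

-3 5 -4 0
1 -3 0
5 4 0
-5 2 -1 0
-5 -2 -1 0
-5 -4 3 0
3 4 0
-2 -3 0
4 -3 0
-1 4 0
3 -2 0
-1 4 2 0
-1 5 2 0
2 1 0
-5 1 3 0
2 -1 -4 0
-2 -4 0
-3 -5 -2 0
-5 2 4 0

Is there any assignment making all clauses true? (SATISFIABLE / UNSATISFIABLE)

UNSATISFIABLE

x2 = True:
  propagation gives x3=False; an empty clause results — contradiction.
x2 = False:
  propagation gives x1=True, x5=False; an empty clause results — contradiction.
Every branch closes, so no satisfying assignment exists.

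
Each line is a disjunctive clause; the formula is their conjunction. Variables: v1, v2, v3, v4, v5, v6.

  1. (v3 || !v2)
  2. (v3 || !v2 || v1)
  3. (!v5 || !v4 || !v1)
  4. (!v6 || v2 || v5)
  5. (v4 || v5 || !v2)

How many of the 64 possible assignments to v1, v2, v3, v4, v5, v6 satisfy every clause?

Case analysis on v2 and v5:
  v2=1, v5=1: v6 free; 3 ways for (v1,v3,v4) × 2^1 = 6.
  v2=1, v5=0: remaining (v1,v3,v4,v6) ∈ {(0,1,1,0); (0,1,1,1); (1,1,1,0); (1,1,1,1)} — 4.
  v2=0, v5=1: v3, v6 free; 3 ways for (v1,v4) × 2^2 = 12.
  v2=0, v5=0: forces v6=0; v1, v3, v4 free → 2^3 = 8.
Total: 6 + 4 + 12 + 8 = 30.

30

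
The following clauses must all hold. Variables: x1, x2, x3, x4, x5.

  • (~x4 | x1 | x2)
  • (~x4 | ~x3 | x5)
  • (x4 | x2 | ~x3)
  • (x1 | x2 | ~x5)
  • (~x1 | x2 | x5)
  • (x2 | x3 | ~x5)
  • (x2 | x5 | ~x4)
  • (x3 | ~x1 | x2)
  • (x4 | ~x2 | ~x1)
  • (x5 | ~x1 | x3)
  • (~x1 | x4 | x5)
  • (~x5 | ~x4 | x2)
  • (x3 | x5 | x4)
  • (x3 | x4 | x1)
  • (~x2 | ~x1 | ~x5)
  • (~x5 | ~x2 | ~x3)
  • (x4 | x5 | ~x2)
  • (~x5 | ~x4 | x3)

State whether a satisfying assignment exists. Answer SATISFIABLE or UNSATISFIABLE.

SATISFIABLE

Set x1 = False and propagate.
Branch on x2: take x2 = True.
Set x3 = False and propagate.
  then x4 is forced to True.
  then x5 is forced to False.
So x1 = 0, x2 = 1, x3 = 0, x4 = 1, x5 = 0 is a satisfying assignment.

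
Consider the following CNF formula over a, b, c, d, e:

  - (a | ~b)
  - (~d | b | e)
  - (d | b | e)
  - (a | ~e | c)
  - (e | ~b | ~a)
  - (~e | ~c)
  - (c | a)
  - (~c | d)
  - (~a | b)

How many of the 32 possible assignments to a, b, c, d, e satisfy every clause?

Satisfying assignments:
  a=T b=T c=F d=F e=T
  a=T b=T c=F d=T e=T
That's 2 in total.

2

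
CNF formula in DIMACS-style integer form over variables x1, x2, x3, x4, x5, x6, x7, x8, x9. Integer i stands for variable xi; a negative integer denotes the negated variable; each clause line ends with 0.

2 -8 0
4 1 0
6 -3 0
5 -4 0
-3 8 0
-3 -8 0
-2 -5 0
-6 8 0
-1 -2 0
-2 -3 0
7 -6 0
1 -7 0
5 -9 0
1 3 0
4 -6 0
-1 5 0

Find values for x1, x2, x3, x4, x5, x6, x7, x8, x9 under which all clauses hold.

Pure literal: x9 appears only negated; assign x9 = False.
Branch on x1: take x1 = True.
  then x2 is forced to False.
  then x8 is forced to False.
  then x3 is forced to False.
  then x6 is forced to False.
  then x5 is forced to True.
x4, x7 are now unconstrained; take x4 = True, x7 = False.
Check each clause:
  1. (x2 ∨ ¬x8) — ¬x8 is true.
  2. (x4 ∨ x1) — x1 is true.
  3. (x6 ∨ ¬x3) — ¬x3 is true.
  4. (¬x4 ∨ x5) — x5 is true.
  5. (¬x3 ∨ x8) — ¬x3 is true.
  6. (¬x8 ∨ ¬x3) — ¬x8 is true.
  7. (¬x2 ∨ ¬x5) — ¬x2 is true.
  8. (¬x6 ∨ x8) — ¬x6 is true.
  9. (¬x2 ∨ ¬x1) — ¬x2 is true.
  10. (¬x3 ∨ ¬x2) — ¬x3 is true.
  11. (x7 ∨ ¬x6) — ¬x6 is true.
  12. (¬x7 ∨ x1) — x1 is true.
  13. (¬x9 ∨ x5) — x5 is true.
  14. (x3 ∨ x1) — x1 is true.
  15. (x4 ∨ ¬x6) — ¬x6 is true.
  16. (x5 ∨ ¬x1) — x5 is true.

x1 = True, x2 = False, x3 = False, x4 = True, x5 = True, x6 = False, x7 = False, x8 = False, x9 = False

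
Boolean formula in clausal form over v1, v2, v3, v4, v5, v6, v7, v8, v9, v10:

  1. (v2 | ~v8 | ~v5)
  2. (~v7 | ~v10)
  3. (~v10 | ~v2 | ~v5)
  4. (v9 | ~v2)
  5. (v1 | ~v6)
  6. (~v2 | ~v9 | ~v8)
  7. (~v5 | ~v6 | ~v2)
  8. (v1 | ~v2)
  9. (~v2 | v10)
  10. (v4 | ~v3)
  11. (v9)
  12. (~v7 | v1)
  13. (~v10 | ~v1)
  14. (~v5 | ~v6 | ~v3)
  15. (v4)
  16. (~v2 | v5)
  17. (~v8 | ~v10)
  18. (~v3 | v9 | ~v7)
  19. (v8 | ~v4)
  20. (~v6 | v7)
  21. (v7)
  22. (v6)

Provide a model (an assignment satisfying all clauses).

(v9) is a unit clause, so v9 = True.
The clause (v4) is unit: v4 must be True.
Unit propagation: (v8) forces v8 = True.
The clause (~v2) is unit: v2 must be False.
The clause (~v5) is unit: v5 must be False.
Unit propagation: (~v10) forces v10 = False.
Unit propagation: (v7) forces v7 = True.
(v1) is a unit clause, so v1 = True.
The clause (v6) is unit: v6 must be True.
v3 is now unconstrained; take v3 = True.

v1=T, v2=F, v3=T, v4=T, v5=F, v6=T, v7=T, v8=T, v9=T, v10=F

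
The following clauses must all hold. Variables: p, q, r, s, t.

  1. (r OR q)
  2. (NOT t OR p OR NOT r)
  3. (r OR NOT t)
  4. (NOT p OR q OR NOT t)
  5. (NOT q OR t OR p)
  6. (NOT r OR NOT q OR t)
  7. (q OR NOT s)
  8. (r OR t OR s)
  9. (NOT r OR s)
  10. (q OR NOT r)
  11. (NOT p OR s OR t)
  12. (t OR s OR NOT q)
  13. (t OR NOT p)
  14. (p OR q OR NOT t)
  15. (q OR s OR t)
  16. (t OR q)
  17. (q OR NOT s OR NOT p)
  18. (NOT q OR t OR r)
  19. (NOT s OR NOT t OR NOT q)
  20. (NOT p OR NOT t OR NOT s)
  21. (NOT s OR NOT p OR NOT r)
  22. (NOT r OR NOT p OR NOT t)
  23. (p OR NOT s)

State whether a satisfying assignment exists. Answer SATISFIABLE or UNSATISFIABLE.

UNSATISFIABLE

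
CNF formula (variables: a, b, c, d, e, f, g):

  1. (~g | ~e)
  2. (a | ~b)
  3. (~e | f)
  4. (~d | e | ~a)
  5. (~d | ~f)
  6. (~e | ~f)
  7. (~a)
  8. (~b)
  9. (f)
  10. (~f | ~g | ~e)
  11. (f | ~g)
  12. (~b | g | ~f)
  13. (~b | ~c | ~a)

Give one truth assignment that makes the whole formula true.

(~a) is a unit clause, so a = False.
(~b) is a unit clause, so b = False.
(f) is a unit clause, so f = True.
(~d) is a unit clause, so d = False.
Unit propagation: (~e) forces e = False.
c, g are now unconstrained; take c = False, g = False.

a=False, b=False, c=False, d=False, e=False, f=True, g=False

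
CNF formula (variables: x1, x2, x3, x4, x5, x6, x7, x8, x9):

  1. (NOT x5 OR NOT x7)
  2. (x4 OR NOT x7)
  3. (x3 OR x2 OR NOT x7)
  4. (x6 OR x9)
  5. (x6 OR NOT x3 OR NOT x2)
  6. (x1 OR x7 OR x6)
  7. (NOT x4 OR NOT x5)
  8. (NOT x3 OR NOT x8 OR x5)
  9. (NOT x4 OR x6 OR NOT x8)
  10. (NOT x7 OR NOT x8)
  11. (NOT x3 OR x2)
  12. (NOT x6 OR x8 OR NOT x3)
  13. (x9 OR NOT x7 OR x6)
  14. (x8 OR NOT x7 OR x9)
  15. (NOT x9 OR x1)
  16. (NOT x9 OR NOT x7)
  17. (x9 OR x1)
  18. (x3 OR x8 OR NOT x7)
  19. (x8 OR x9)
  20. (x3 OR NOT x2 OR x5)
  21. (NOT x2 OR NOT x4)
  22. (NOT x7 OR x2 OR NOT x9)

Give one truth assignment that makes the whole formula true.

x1 = True  x2 = True  x3 = False  x4 = False  x5 = True  x6 = False  x7 = False  x8 = True  x9 = True

Check each clause:
  1. (NOT x5 OR NOT x7) — NOT x7 is true.
  2. (NOT x7 OR x4) — NOT x7 is true.
  3. (NOT x7 OR x3 OR x2) — NOT x7 is true.
  4. (x9 OR x6) — x9 is true.
  5. (NOT x3 OR x6 OR NOT x2) — NOT x3 is true.
  6. (x6 OR x1 OR x7) — x1 is true.
  7. (NOT x4 OR NOT x5) — NOT x4 is true.
  8. (NOT x3 OR x5 OR NOT x8) — NOT x3 is true.
  9. (NOT x8 OR x6 OR NOT x4) — NOT x4 is true.
  10. (NOT x7 OR NOT x8) — NOT x7 is true.
  11. (NOT x3 OR x2) — x2 is true.
  12. (x8 OR NOT x3 OR NOT x6) — x8 is true.
  13. (x6 OR x9 OR NOT x7) — NOT x7 is true.
  14. (x9 OR x8 OR NOT x7) — x8 is true.
  15. (NOT x9 OR x1) — x1 is true.
  16. (NOT x7 OR NOT x9) — NOT x7 is true.
  17. (x9 OR x1) — x9 is true.
  18. (NOT x7 OR x8 OR x3) — x8 is true.
  19. (x8 OR x9) — x8 is true.
  20. (NOT x2 OR x3 OR x5) — x5 is true.
  21. (NOT x4 OR NOT x2) — NOT x4 is true.
  22. (x2 OR NOT x9 OR NOT x7) — NOT x7 is true.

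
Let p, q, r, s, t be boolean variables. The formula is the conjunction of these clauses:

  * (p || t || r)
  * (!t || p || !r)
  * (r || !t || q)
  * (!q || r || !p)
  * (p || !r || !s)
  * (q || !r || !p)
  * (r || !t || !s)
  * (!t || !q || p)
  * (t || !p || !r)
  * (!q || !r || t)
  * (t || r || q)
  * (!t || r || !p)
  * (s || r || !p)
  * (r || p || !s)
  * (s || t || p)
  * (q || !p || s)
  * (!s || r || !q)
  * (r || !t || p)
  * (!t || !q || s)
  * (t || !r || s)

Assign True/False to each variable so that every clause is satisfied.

p=True, q=True, r=True, s=True, t=True

Check each clause:
  1. (t || r || p) — p is true.
  2. (!r || !t || p) — p is true.
  3. (q || r || !t) — r is true.
  4. (!q || r || !p) — r is true.
  5. (p || !s || !r) — p is true.
  6. (q || !p || !r) — q is true.
  7. (r || !s || !t) — r is true.
  8. (!q || p || !t) — p is true.
  9. (!p || t || !r) — t is true.
  10. (t || !q || !r) — t is true.
  11. (q || t || r) — q is true.
  12. (r || !p || !t) — r is true.
  13. (!p || s || r) — r is true.
  14. (p || !s || r) — p is true.
  15. (s || p || t) — p is true.
  16. (s || !p || q) — q is true.
  17. (r || !s || !q) — r is true.
  18. (p || r || !t) — p is true.
  19. (s || !q || !t) — s is true.
  20. (!r || t || s) — t is true.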